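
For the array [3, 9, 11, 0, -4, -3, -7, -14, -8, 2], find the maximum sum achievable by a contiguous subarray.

Using Kadane's algorithm on [3, 9, 11, 0, -4, -3, -7, -14, -8, 2]:

Scanning through the array:
Position 1 (value 9): max_ending_here = 12, max_so_far = 12
Position 2 (value 11): max_ending_here = 23, max_so_far = 23
Position 3 (value 0): max_ending_here = 23, max_so_far = 23
Position 4 (value -4): max_ending_here = 19, max_so_far = 23
Position 5 (value -3): max_ending_here = 16, max_so_far = 23
Position 6 (value -7): max_ending_here = 9, max_so_far = 23
Position 7 (value -14): max_ending_here = -5, max_so_far = 23
Position 8 (value -8): max_ending_here = -8, max_so_far = 23
Position 9 (value 2): max_ending_here = 2, max_so_far = 23

Maximum subarray: [3, 9, 11]
Maximum sum: 23

The maximum subarray is [3, 9, 11] with sum 23. This subarray runs from index 0 to index 2.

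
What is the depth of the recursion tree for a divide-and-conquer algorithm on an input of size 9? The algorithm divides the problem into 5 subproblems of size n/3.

For divide and conquer with division factor 3:

Problem sizes at each level:
Level 0: 9
Level 1: 3
Level 2: 1

The root is level 0 and the size-1 base case is level 2 (the tree spans levels 0 through 2, i.e. 3 levels counting the root), so the depth is the number of divisions: log_3(9) = 2

The recursion tree depth is log_3(9) = 2. At each level, the problem size is divided by 3, so it takes 2 divisions to reduce to a base case of size 1. The algorithm makes 5 recursive calls at each level.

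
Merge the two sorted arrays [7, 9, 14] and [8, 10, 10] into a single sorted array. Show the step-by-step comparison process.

Merging process:

Compare 7 vs 8: take 7 from left. Merged: [7]
Compare 9 vs 8: take 8 from right. Merged: [7, 8]
Compare 9 vs 10: take 9 from left. Merged: [7, 8, 9]
Compare 14 vs 10: take 10 from right. Merged: [7, 8, 9, 10]
Compare 14 vs 10: take 10 from right. Merged: [7, 8, 9, 10, 10]
Append remaining from left: [14]. Merged: [7, 8, 9, 10, 10, 14]

Final merged array: [7, 8, 9, 10, 10, 14]
Total comparisons: 5

The merged array is [7, 8, 9, 10, 10, 14], requiring 5 comparisons. The merge step runs in O(n) time where n is the total number of elements.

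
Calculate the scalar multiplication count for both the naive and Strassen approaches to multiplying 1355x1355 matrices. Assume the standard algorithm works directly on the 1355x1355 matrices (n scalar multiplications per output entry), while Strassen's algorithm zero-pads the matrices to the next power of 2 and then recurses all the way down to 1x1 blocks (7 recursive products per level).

Matrix multiplication for 1355x1355 matrices:

Strassen's algorithm requires power-of-2 dimensions. Pad 1355x1355 to 2048x2048 (next power of 2).

Standard algorithm: 1355^3 = 2487813875 multiplications
Strassen's algorithm: 7^(log2(2048)) = 7^11 = 1977326743 multiplications
Savings: 2487813875 - 1977326743 = 510487132 multiplications

Standard: 2487813875 multiplications (1355^3). Strassen: 1977326743 multiplications (7^11, after padding to 2048x2048). Strassen reduces 8 recursive multiplications to 7 at each level.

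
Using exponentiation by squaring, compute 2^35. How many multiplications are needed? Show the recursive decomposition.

Computing 2^35 by squaring (build up from 2^1; each line after the first costs one multiplication):

2^1 = 2
2^2 = (2^1)^2 = 2^2 = 4
2^4 = (2^2)^2 = 4^2 = 16
2^8 = (2^4)^2 = 16^2 = 256
2^16 = (2^8)^2 = 256^2 = 65536
2^17 = 2 * 2^16 = 2 * 65536 = 131072
2^34 = (2^17)^2 = 131072^2 = 17179869184
2^35 = 2 * 2^34 = 2 * 17179869184 = 34359738368

Result: 34359738368
Multiplications needed: 7 (7 lines after 2^1)

2^35 = 34359738368. Using exponentiation by squaring, this requires 7 multiplications. The key idea: if the exponent is even, square the half-power; if odd, multiply by the base once.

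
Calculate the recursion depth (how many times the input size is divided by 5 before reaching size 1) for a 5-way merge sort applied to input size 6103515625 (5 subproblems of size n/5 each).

For divide and conquer with division factor 5:

Problem sizes at each level:
Level 0: 6103515625
Level 1: 1220703125
Level 2: 244140625
Level 3: 48828125
Level 4: 9765625
Level 5: 1953125
Level 6: 390625
Level 7: 78125
Level 8: 15625
Level 9: 3125
Level 10: 625
Level 11: 125
Level 12: 25
Level 13: 5
Level 14: 1

The root is level 0 and the size-1 base case is level 14 (the tree spans levels 0 through 14, i.e. 15 levels counting the root), so the depth is the number of divisions: log_5(6103515625) = 14

The recursion tree depth is log_5(6103515625) = 14. At each level, the problem size is divided by 5, so it takes 14 divisions to reduce to a base case of size 1. The algorithm makes 5 recursive calls at each level.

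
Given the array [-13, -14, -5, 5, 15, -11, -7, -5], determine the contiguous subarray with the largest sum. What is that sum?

Using Kadane's algorithm on [-13, -14, -5, 5, 15, -11, -7, -5]:

Scanning through the array:
Position 1 (value -14): max_ending_here = -14, max_so_far = -13
Position 2 (value -5): max_ending_here = -5, max_so_far = -5
Position 3 (value 5): max_ending_here = 5, max_so_far = 5
Position 4 (value 15): max_ending_here = 20, max_so_far = 20
Position 5 (value -11): max_ending_here = 9, max_so_far = 20
Position 6 (value -7): max_ending_here = 2, max_so_far = 20
Position 7 (value -5): max_ending_here = -3, max_so_far = 20

Maximum subarray: [5, 15]
Maximum sum: 20

The maximum subarray is [5, 15] with sum 20. This subarray runs from index 3 to index 4.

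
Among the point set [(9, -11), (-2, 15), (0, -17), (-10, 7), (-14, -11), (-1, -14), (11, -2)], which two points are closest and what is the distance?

Computing all pairwise distances among 7 points:

d((9, -11), (-2, 15)) = 28.2312
d((9, -11), (0, -17)) = 10.8167
d((9, -11), (-10, 7)) = 26.1725
d((9, -11), (-14, -11)) = 23.0
d((9, -11), (-1, -14)) = 10.4403
d((9, -11), (11, -2)) = 9.2195
d((-2, 15), (0, -17)) = 32.0624
d((-2, 15), (-10, 7)) = 11.3137
d((-2, 15), (-14, -11)) = 28.6356
d((-2, 15), (-1, -14)) = 29.0172
d((-2, 15), (11, -2)) = 21.4009
d((0, -17), (-10, 7)) = 26.0
d((0, -17), (-14, -11)) = 15.2315
d((0, -17), (-1, -14)) = 3.1623 <-- minimum
d((0, -17), (11, -2)) = 18.6011
d((-10, 7), (-14, -11)) = 18.4391
d((-10, 7), (-1, -14)) = 22.8473
d((-10, 7), (11, -2)) = 22.8473
d((-14, -11), (-1, -14)) = 13.3417
d((-14, -11), (11, -2)) = 26.5707
d((-1, -14), (11, -2)) = 16.9706

Closest pair: (0, -17) and (-1, -14) with distance 3.1623

The closest pair is (0, -17) and (-1, -14) with Euclidean distance 3.1623. For 7 points, brute-force pairwise comparison is shown above. For large n, the divide-and-conquer algorithm (sort by x, recurse on halves, check the dividing strip) achieves O(n log n).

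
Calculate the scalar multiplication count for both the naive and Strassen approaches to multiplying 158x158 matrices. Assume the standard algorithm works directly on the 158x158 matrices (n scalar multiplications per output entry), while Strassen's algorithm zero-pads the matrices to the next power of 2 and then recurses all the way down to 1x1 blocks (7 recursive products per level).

Matrix multiplication for 158x158 matrices:

Strassen's algorithm requires power-of-2 dimensions. Pad 158x158 to 256x256 (next power of 2).

Standard algorithm: 158^3 = 3944312 multiplications
Strassen's algorithm: 7^(log2(256)) = 7^8 = 5764801 multiplications
Difference: 3944312 - 5764801 = -1820489 (Strassen uses MORE here due to padding overhead — for small or just-over-power-of-2 n, padding can outweigh the per-level savings)

Standard: 3944312 multiplications (158^3). Strassen: 5764801 multiplications (7^8, after padding to 256x256). Strassen reduces 8 recursive multiplications to 7 at each level.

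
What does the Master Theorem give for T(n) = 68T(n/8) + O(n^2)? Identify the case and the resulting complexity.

Master Theorem for T(n) = 68T(n/8) + O(n^2):

a = 68, b = 8, c = 2
log_b(a) = log_8(68) = 2.0292

Case 1: c = 2 < log_8(68) = 2.0292
T(n) = O(n^(log_8 68))

For T(n) = 68T(n/8) + O(n^2): log_8(68) = 2.0292. This is Case 1 of the Master Theorem (c < log_b(a), work dominated by leaves), giving O(n^(log_8 68)).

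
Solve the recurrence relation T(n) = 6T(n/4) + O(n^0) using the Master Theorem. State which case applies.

Master Theorem for T(n) = 6T(n/4) + O(n^0):

a = 6, b = 4, c = 0
log_b(a) = log_4(6) = 1.2925

Case 1: c = 0 < log_4(6) = 1.2925
T(n) = O(n^(log_4 6))

For T(n) = 6T(n/4) + O(n^0): log_4(6) = 1.2925. This is Case 1 of the Master Theorem (c < log_b(a), work dominated by leaves), giving O(n^(log_4 6)).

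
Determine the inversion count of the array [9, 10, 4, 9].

Finding inversions in [9, 10, 4, 9]:

(0, 2): arr[0]=9 > arr[2]=4
(1, 2): arr[1]=10 > arr[2]=4
(1, 3): arr[1]=10 > arr[3]=9

Total inversions: 3

The array has 3 inversion(s): (0,2), (1,2), (1,3). Each pair (i,j) satisfies i < j and arr[i] > arr[j].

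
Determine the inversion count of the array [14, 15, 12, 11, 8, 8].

Finding inversions in [14, 15, 12, 11, 8, 8]:

(0, 2): arr[0]=14 > arr[2]=12
(0, 3): arr[0]=14 > arr[3]=11
(0, 4): arr[0]=14 > arr[4]=8
(0, 5): arr[0]=14 > arr[5]=8
(1, 2): arr[1]=15 > arr[2]=12
(1, 3): arr[1]=15 > arr[3]=11
(1, 4): arr[1]=15 > arr[4]=8
(1, 5): arr[1]=15 > arr[5]=8
(2, 3): arr[2]=12 > arr[3]=11
(2, 4): arr[2]=12 > arr[4]=8
(2, 5): arr[2]=12 > arr[5]=8
(3, 4): arr[3]=11 > arr[4]=8
(3, 5): arr[3]=11 > arr[5]=8

Total inversions: 13

The array has 13 inversion(s): (0,2), (0,3), (0,4), (0,5), (1,2), (1,3), (1,4), (1,5), (2,3), (2,4), (2,5), (3,4), (3,5). Each pair (i,j) satisfies i < j and arr[i] > arr[j].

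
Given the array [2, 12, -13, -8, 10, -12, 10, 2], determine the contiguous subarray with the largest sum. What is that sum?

Using Kadane's algorithm on [2, 12, -13, -8, 10, -12, 10, 2]:

Scanning through the array:
Position 1 (value 12): max_ending_here = 14, max_so_far = 14
Position 2 (value -13): max_ending_here = 1, max_so_far = 14
Position 3 (value -8): max_ending_here = -7, max_so_far = 14
Position 4 (value 10): max_ending_here = 10, max_so_far = 14
Position 5 (value -12): max_ending_here = -2, max_so_far = 14
Position 6 (value 10): max_ending_here = 10, max_so_far = 14
Position 7 (value 2): max_ending_here = 12, max_so_far = 14

Maximum subarray: [2, 12]
Maximum sum: 14

The maximum subarray is [2, 12] with sum 14. This subarray runs from index 0 to index 1.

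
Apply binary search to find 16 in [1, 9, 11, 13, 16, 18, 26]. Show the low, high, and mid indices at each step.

Binary search for 16 in [1, 9, 11, 13, 16, 18, 26]:

lo=0, hi=6, mid=3, arr[mid]=13 -> 13 < 16, search right half
lo=4, hi=6, mid=5, arr[mid]=18 -> 18 > 16, search left half
lo=4, hi=4, mid=4, arr[mid]=16 -> Found target at index 4!

Binary search finds 16 at index 4 after 3 comparisons. The search repeatedly halves the search space by comparing with the middle element.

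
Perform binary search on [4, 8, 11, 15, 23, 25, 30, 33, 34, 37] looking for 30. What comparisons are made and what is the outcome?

Binary search for 30 in [4, 8, 11, 15, 23, 25, 30, 33, 34, 37]:

lo=0, hi=9, mid=4, arr[mid]=23 -> 23 < 30, search right half
lo=5, hi=9, mid=7, arr[mid]=33 -> 33 > 30, search left half
lo=5, hi=6, mid=5, arr[mid]=25 -> 25 < 30, search right half
lo=6, hi=6, mid=6, arr[mid]=30 -> Found target at index 6!

Binary search finds 30 at index 6 after 4 comparisons. The search repeatedly halves the search space by comparing with the middle element.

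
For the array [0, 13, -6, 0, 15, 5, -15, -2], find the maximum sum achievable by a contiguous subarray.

Using Kadane's algorithm on [0, 13, -6, 0, 15, 5, -15, -2]:

Scanning through the array:
Position 1 (value 13): max_ending_here = 13, max_so_far = 13
Position 2 (value -6): max_ending_here = 7, max_so_far = 13
Position 3 (value 0): max_ending_here = 7, max_so_far = 13
Position 4 (value 15): max_ending_here = 22, max_so_far = 22
Position 5 (value 5): max_ending_here = 27, max_so_far = 27
Position 6 (value -15): max_ending_here = 12, max_so_far = 27
Position 7 (value -2): max_ending_here = 10, max_so_far = 27

Maximum subarray: [0, 13, -6, 0, 15, 5]
Maximum sum: 27

The maximum subarray is [0, 13, -6, 0, 15, 5] with sum 27. This subarray runs from index 0 to index 5.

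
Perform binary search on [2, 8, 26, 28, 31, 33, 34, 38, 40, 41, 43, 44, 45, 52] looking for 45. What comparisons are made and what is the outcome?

Binary search for 45 in [2, 8, 26, 28, 31, 33, 34, 38, 40, 41, 43, 44, 45, 52]:

lo=0, hi=13, mid=6, arr[mid]=34 -> 34 < 45, search right half
lo=7, hi=13, mid=10, arr[mid]=43 -> 43 < 45, search right half
lo=11, hi=13, mid=12, arr[mid]=45 -> Found target at index 12!

Binary search finds 45 at index 12 after 3 comparisons. The search repeatedly halves the search space by comparing with the middle element.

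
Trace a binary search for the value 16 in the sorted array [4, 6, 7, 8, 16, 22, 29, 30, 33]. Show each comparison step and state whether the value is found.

Binary search for 16 in [4, 6, 7, 8, 16, 22, 29, 30, 33]:

lo=0, hi=8, mid=4, arr[mid]=16 -> Found target at index 4!

Binary search finds 16 at index 4 after 1 comparisons. The search repeatedly halves the search space by comparing with the middle element.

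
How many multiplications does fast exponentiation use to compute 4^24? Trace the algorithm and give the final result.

Computing 4^24 by squaring (build up from 4^1; each line after the first costs one multiplication):

4^1 = 4
4^2 = (4^1)^2 = 4^2 = 16
4^3 = 4 * 4^2 = 4 * 16 = 64
4^6 = (4^3)^2 = 64^2 = 4096
4^12 = (4^6)^2 = 4096^2 = 16777216
4^24 = (4^12)^2 = 16777216^2 = 281474976710656

Result: 281474976710656
Multiplications needed: 5 (5 lines after 4^1)

4^24 = 281474976710656. Using exponentiation by squaring, this requires 5 multiplications. The key idea: if the exponent is even, square the half-power; if odd, multiply by the base once.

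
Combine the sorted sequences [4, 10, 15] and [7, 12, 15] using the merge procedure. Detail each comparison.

Merging process:

Compare 4 vs 7: take 4 from left. Merged: [4]
Compare 10 vs 7: take 7 from right. Merged: [4, 7]
Compare 10 vs 12: take 10 from left. Merged: [4, 7, 10]
Compare 15 vs 12: take 12 from right. Merged: [4, 7, 10, 12]
Compare 15 vs 15: take 15 from left. Merged: [4, 7, 10, 12, 15]
Append remaining from right: [15]. Merged: [4, 7, 10, 12, 15, 15]

Final merged array: [4, 7, 10, 12, 15, 15]
Total comparisons: 5

The merged array is [4, 7, 10, 12, 15, 15], requiring 5 comparisons. The merge step runs in O(n) time where n is the total number of elements.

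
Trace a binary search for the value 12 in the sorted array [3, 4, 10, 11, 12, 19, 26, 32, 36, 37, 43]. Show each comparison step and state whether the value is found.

Binary search for 12 in [3, 4, 10, 11, 12, 19, 26, 32, 36, 37, 43]:

lo=0, hi=10, mid=5, arr[mid]=19 -> 19 > 12, search left half
lo=0, hi=4, mid=2, arr[mid]=10 -> 10 < 12, search right half
lo=3, hi=4, mid=3, arr[mid]=11 -> 11 < 12, search right half
lo=4, hi=4, mid=4, arr[mid]=12 -> Found target at index 4!

Binary search finds 12 at index 4 after 4 comparisons. The search repeatedly halves the search space by comparing with the middle element.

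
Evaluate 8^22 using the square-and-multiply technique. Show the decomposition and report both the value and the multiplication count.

Computing 8^22 by squaring (build up from 8^1; each line after the first costs one multiplication):

8^1 = 8
8^2 = (8^1)^2 = 8^2 = 64
8^4 = (8^2)^2 = 64^2 = 4096
8^5 = 8 * 8^4 = 8 * 4096 = 32768
8^10 = (8^5)^2 = 32768^2 = 1073741824
8^11 = 8 * 8^10 = 8 * 1073741824 = 8589934592
8^22 = (8^11)^2 = 8589934592^2 = 73786976294838206464

Result: 73786976294838206464
Multiplications needed: 6 (6 lines after 8^1)

8^22 = 73786976294838206464. Using exponentiation by squaring, this requires 6 multiplications. The key idea: if the exponent is even, square the half-power; if odd, multiply by the base once.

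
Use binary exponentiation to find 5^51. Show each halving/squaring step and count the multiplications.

Computing 5^51 by squaring (build up from 5^1; each line after the first costs one multiplication):

5^1 = 5
5^2 = (5^1)^2 = 5^2 = 25
5^3 = 5 * 5^2 = 5 * 25 = 125
5^6 = (5^3)^2 = 125^2 = 15625
5^12 = (5^6)^2 = 15625^2 = 244140625
5^24 = (5^12)^2 = 244140625^2 = 59604644775390625
5^25 = 5 * 5^24 = 5 * 59604644775390625 = 298023223876953125
5^50 = (5^25)^2 = 298023223876953125^2 = 88817841970012523233890533447265625
5^51 = 5 * 5^50 = 5 * 88817841970012523233890533447265625 = 444089209850062616169452667236328125

Result: 444089209850062616169452667236328125
Multiplications needed: 8 (8 lines after 5^1)

5^51 = 444089209850062616169452667236328125. Using exponentiation by squaring, this requires 8 multiplications. The key idea: if the exponent is even, square the half-power; if odd, multiply by the base once.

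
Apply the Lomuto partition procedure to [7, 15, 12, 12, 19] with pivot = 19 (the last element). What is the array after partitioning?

Lomuto partition with pivot = 19:

Initial array: [7, 15, 12, 12, 19]

arr[0]=7 <= 19: swap with position 0, array becomes [7, 15, 12, 12, 19]
arr[1]=15 <= 19: swap with position 1, array becomes [7, 15, 12, 12, 19]
arr[2]=12 <= 19: swap with position 2, array becomes [7, 15, 12, 12, 19]
arr[3]=12 <= 19: swap with position 3, array becomes [7, 15, 12, 12, 19]

Place pivot at position 4: [7, 15, 12, 12, 19]
Pivot position: 4

After partitioning with pivot 19, the array becomes [7, 15, 12, 12, 19]. The pivot is placed at index 4. All elements to the left of the pivot are <= 19, and all elements to the right are > 19.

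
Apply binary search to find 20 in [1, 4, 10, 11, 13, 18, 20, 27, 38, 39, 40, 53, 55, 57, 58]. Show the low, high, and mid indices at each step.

Binary search for 20 in [1, 4, 10, 11, 13, 18, 20, 27, 38, 39, 40, 53, 55, 57, 58]:

lo=0, hi=14, mid=7, arr[mid]=27 -> 27 > 20, search left half
lo=0, hi=6, mid=3, arr[mid]=11 -> 11 < 20, search right half
lo=4, hi=6, mid=5, arr[mid]=18 -> 18 < 20, search right half
lo=6, hi=6, mid=6, arr[mid]=20 -> Found target at index 6!

Binary search finds 20 at index 6 after 4 comparisons. The search repeatedly halves the search space by comparing with the middle element.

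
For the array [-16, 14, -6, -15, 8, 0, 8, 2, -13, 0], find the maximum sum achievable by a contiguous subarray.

Using Kadane's algorithm on [-16, 14, -6, -15, 8, 0, 8, 2, -13, 0]:

Scanning through the array:
Position 1 (value 14): max_ending_here = 14, max_so_far = 14
Position 2 (value -6): max_ending_here = 8, max_so_far = 14
Position 3 (value -15): max_ending_here = -7, max_so_far = 14
Position 4 (value 8): max_ending_here = 8, max_so_far = 14
Position 5 (value 0): max_ending_here = 8, max_so_far = 14
Position 6 (value 8): max_ending_here = 16, max_so_far = 16
Position 7 (value 2): max_ending_here = 18, max_so_far = 18
Position 8 (value -13): max_ending_here = 5, max_so_far = 18
Position 9 (value 0): max_ending_here = 5, max_so_far = 18

Maximum subarray: [8, 0, 8, 2]
Maximum sum: 18

The maximum subarray is [8, 0, 8, 2] with sum 18. This subarray runs from index 4 to index 7.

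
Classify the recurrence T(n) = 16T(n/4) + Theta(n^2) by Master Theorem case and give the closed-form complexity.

Master Theorem for T(n) = 16T(n/4) + O(n^2):

a = 16, b = 4, c = 2
log_b(a) = log_4(16) = 2.0000

Case 2: c = 2 = log_4(16) = 2.0000
T(n) = O(n^2 log n) = O(n^2 log n)

For T(n) = 16T(n/4) + O(n^2): log_4(16) = 2.0000. This is Case 2 of the Master Theorem (c = log_b(a), equal work at all levels), giving O(n^2 log n).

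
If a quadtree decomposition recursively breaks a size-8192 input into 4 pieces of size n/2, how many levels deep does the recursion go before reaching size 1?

For divide and conquer with division factor 2:

Problem sizes at each level:
Level 0: 8192
Level 1: 4096
Level 2: 2048
Level 3: 1024
Level 4: 512
Level 5: 256
Level 6: 128
Level 7: 64
Level 8: 32
Level 9: 16
Level 10: 8
Level 11: 4
Level 12: 2
Level 13: 1

The root is level 0 and the size-1 base case is level 13 (the tree spans levels 0 through 13, i.e. 14 levels counting the root), so the depth is the number of divisions: log_2(8192) = 13

The recursion tree depth is log_2(8192) = 13. At each level, the problem size is divided by 2, so it takes 13 divisions to reduce to a base case of size 1. The algorithm makes 4 recursive calls at each level.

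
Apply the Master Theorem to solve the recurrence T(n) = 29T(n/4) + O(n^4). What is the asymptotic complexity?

Master Theorem for T(n) = 29T(n/4) + O(n^4):

a = 29, b = 4, c = 4
log_b(a) = log_4(29) = 2.4290

Case 3: c = 4 > log_4(29) = 2.4290
T(n) = O(n^4) = O(n^4)

For T(n) = 29T(n/4) + O(n^4): log_4(29) = 2.4290. This is Case 3 of the Master Theorem (c > log_b(a), work dominated by root), giving O(n^4).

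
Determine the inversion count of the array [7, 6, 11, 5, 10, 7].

Finding inversions in [7, 6, 11, 5, 10, 7]:

(0, 1): arr[0]=7 > arr[1]=6
(0, 3): arr[0]=7 > arr[3]=5
(1, 3): arr[1]=6 > arr[3]=5
(2, 3): arr[2]=11 > arr[3]=5
(2, 4): arr[2]=11 > arr[4]=10
(2, 5): arr[2]=11 > arr[5]=7
(4, 5): arr[4]=10 > arr[5]=7

Total inversions: 7

The array has 7 inversion(s): (0,1), (0,3), (1,3), (2,3), (2,4), (2,5), (4,5). Each pair (i,j) satisfies i < j and arr[i] > arr[j].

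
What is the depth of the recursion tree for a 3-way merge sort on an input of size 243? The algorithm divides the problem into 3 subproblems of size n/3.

For divide and conquer with division factor 3:

Problem sizes at each level:
Level 0: 243
Level 1: 81
Level 2: 27
Level 3: 9
Level 4: 3
Level 5: 1

The root is level 0 and the size-1 base case is level 5 (the tree spans levels 0 through 5, i.e. 6 levels counting the root), so the depth is the number of divisions: log_3(243) = 5

The recursion tree depth is log_3(243) = 5. At each level, the problem size is divided by 3, so it takes 5 divisions to reduce to a base case of size 1. The algorithm makes 3 recursive calls at each level.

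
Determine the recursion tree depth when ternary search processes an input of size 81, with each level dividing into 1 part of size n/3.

For divide and conquer with division factor 3:

Problem sizes at each level:
Level 0: 81
Level 1: 27
Level 2: 9
Level 3: 3
Level 4: 1

The root is level 0 and the size-1 base case is level 4 (the tree spans levels 0 through 4, i.e. 5 levels counting the root), so the depth is the number of divisions: log_3(81) = 4

The recursion tree depth is log_3(81) = 4. At each level, the problem size is divided by 3, so it takes 4 divisions to reduce to a base case of size 1. The algorithm makes 1 recursive call at each level.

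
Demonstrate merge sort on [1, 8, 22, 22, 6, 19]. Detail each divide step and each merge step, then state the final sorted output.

Merge sort trace:

Split: [1, 8, 22, 22, 6, 19] -> [1, 8, 22] and [22, 6, 19]
  Split: [1, 8, 22] -> [1] and [8, 22]
    Split: [8, 22] -> [8] and [22]
    Merge: [8] + [22] -> [8, 22]
  Merge: [1] + [8, 22] -> [1, 8, 22]
  Split: [22, 6, 19] -> [22] and [6, 19]
    Split: [6, 19] -> [6] and [19]
    Merge: [6] + [19] -> [6, 19]
  Merge: [22] + [6, 19] -> [6, 19, 22]
Merge: [1, 8, 22] + [6, 19, 22] -> [1, 6, 8, 19, 22, 22]

Final sorted array: [1, 6, 8, 19, 22, 22]

The merge sort proceeds by recursively splitting the array and merging sorted halves.
After all merges, the sorted array is [1, 6, 8, 19, 22, 22].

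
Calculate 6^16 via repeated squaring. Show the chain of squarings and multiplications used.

Computing 6^16 by squaring (build up from 6^1; each line after the first costs one multiplication):

6^1 = 6
6^2 = (6^1)^2 = 6^2 = 36
6^4 = (6^2)^2 = 36^2 = 1296
6^8 = (6^4)^2 = 1296^2 = 1679616
6^16 = (6^8)^2 = 1679616^2 = 2821109907456

Result: 2821109907456
Multiplications needed: 4 (4 lines after 6^1)

6^16 = 2821109907456. Using exponentiation by squaring, this requires 4 multiplications. The key idea: if the exponent is even, square the half-power; if odd, multiply by the base once.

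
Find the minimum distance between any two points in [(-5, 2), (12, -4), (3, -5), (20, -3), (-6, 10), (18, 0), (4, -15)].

Computing all pairwise distances among 7 points:

d((-5, 2), (12, -4)) = 18.0278
d((-5, 2), (3, -5)) = 10.6301
d((-5, 2), (20, -3)) = 25.4951
d((-5, 2), (-6, 10)) = 8.0623
d((-5, 2), (18, 0)) = 23.0868
d((-5, 2), (4, -15)) = 19.2354
d((12, -4), (3, -5)) = 9.0554
d((12, -4), (20, -3)) = 8.0623
d((12, -4), (-6, 10)) = 22.8035
d((12, -4), (18, 0)) = 7.2111
d((12, -4), (4, -15)) = 13.6015
d((3, -5), (20, -3)) = 17.1172
d((3, -5), (-6, 10)) = 17.4929
d((3, -5), (18, 0)) = 15.8114
d((3, -5), (4, -15)) = 10.0499
d((20, -3), (-6, 10)) = 29.0689
d((20, -3), (18, 0)) = 3.6056 <-- minimum
d((20, -3), (4, -15)) = 20.0
d((-6, 10), (18, 0)) = 26.0
d((-6, 10), (4, -15)) = 26.9258
d((18, 0), (4, -15)) = 20.5183

Closest pair: (20, -3) and (18, 0) with distance 3.6056

The closest pair is (20, -3) and (18, 0) with Euclidean distance 3.6056. For 7 points, brute-force pairwise comparison is shown above. For large n, the divide-and-conquer algorithm (sort by x, recurse on halves, check the dividing strip) achieves O(n log n).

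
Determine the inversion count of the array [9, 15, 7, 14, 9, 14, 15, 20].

Finding inversions in [9, 15, 7, 14, 9, 14, 15, 20]:

(0, 2): arr[0]=9 > arr[2]=7
(1, 2): arr[1]=15 > arr[2]=7
(1, 3): arr[1]=15 > arr[3]=14
(1, 4): arr[1]=15 > arr[4]=9
(1, 5): arr[1]=15 > arr[5]=14
(3, 4): arr[3]=14 > arr[4]=9

Total inversions: 6

The array has 6 inversion(s): (0,2), (1,2), (1,3), (1,4), (1,5), (3,4). Each pair (i,j) satisfies i < j and arr[i] > arr[j].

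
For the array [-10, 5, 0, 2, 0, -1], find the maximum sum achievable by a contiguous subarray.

Using Kadane's algorithm on [-10, 5, 0, 2, 0, -1]:

Scanning through the array:
Position 1 (value 5): max_ending_here = 5, max_so_far = 5
Position 2 (value 0): max_ending_here = 5, max_so_far = 5
Position 3 (value 2): max_ending_here = 7, max_so_far = 7
Position 4 (value 0): max_ending_here = 7, max_so_far = 7
Position 5 (value -1): max_ending_here = 6, max_so_far = 7

Maximum subarray: [5, 0, 2]
Maximum sum: 7

The maximum subarray is [5, 0, 2] with sum 7. This subarray runs from index 1 to index 3.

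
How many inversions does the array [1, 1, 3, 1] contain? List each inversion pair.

Finding inversions in [1, 1, 3, 1]:

(2, 3): arr[2]=3 > arr[3]=1

Total inversions: 1

The array has 1 inversion(s): (2,3). Each pair (i,j) satisfies i < j and arr[i] > arr[j].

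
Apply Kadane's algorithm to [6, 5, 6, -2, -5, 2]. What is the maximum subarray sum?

Using Kadane's algorithm on [6, 5, 6, -2, -5, 2]:

Scanning through the array:
Position 1 (value 5): max_ending_here = 11, max_so_far = 11
Position 2 (value 6): max_ending_here = 17, max_so_far = 17
Position 3 (value -2): max_ending_here = 15, max_so_far = 17
Position 4 (value -5): max_ending_here = 10, max_so_far = 17
Position 5 (value 2): max_ending_here = 12, max_so_far = 17

Maximum subarray: [6, 5, 6]
Maximum sum: 17

The maximum subarray is [6, 5, 6] with sum 17. This subarray runs from index 0 to index 2.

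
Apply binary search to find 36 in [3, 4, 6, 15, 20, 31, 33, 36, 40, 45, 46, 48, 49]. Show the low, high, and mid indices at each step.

Binary search for 36 in [3, 4, 6, 15, 20, 31, 33, 36, 40, 45, 46, 48, 49]:

lo=0, hi=12, mid=6, arr[mid]=33 -> 33 < 36, search right half
lo=7, hi=12, mid=9, arr[mid]=45 -> 45 > 36, search left half
lo=7, hi=8, mid=7, arr[mid]=36 -> Found target at index 7!

Binary search finds 36 at index 7 after 3 comparisons. The search repeatedly halves the search space by comparing with the middle element.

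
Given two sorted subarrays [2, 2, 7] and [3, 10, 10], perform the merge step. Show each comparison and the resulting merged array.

Merging process:

Compare 2 vs 3: take 2 from left. Merged: [2]
Compare 2 vs 3: take 2 from left. Merged: [2, 2]
Compare 7 vs 3: take 3 from right. Merged: [2, 2, 3]
Compare 7 vs 10: take 7 from left. Merged: [2, 2, 3, 7]
Append remaining from right: [10, 10]. Merged: [2, 2, 3, 7, 10, 10]

Final merged array: [2, 2, 3, 7, 10, 10]
Total comparisons: 4

The merged array is [2, 2, 3, 7, 10, 10], requiring 4 comparisons. The merge step runs in O(n) time where n is the total number of elements.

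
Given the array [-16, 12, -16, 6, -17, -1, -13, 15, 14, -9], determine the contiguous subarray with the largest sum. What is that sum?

Using Kadane's algorithm on [-16, 12, -16, 6, -17, -1, -13, 15, 14, -9]:

Scanning through the array:
Position 1 (value 12): max_ending_here = 12, max_so_far = 12
Position 2 (value -16): max_ending_here = -4, max_so_far = 12
Position 3 (value 6): max_ending_here = 6, max_so_far = 12
Position 4 (value -17): max_ending_here = -11, max_so_far = 12
Position 5 (value -1): max_ending_here = -1, max_so_far = 12
Position 6 (value -13): max_ending_here = -13, max_so_far = 12
Position 7 (value 15): max_ending_here = 15, max_so_far = 15
Position 8 (value 14): max_ending_here = 29, max_so_far = 29
Position 9 (value -9): max_ending_here = 20, max_so_far = 29

Maximum subarray: [15, 14]
Maximum sum: 29

The maximum subarray is [15, 14] with sum 29. This subarray runs from index 7 to index 8.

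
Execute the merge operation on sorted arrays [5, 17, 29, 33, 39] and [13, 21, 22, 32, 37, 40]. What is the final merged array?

Merging process:

Compare 5 vs 13: take 5 from left. Merged: [5]
Compare 17 vs 13: take 13 from right. Merged: [5, 13]
Compare 17 vs 21: take 17 from left. Merged: [5, 13, 17]
Compare 29 vs 21: take 21 from right. Merged: [5, 13, 17, 21]
Compare 29 vs 22: take 22 from right. Merged: [5, 13, 17, 21, 22]
Compare 29 vs 32: take 29 from left. Merged: [5, 13, 17, 21, 22, 29]
Compare 33 vs 32: take 32 from right. Merged: [5, 13, 17, 21, 22, 29, 32]
Compare 33 vs 37: take 33 from left. Merged: [5, 13, 17, 21, 22, 29, 32, 33]
Compare 39 vs 37: take 37 from right. Merged: [5, 13, 17, 21, 22, 29, 32, 33, 37]
Compare 39 vs 40: take 39 from left. Merged: [5, 13, 17, 21, 22, 29, 32, 33, 37, 39]
Append remaining from right: [40]. Merged: [5, 13, 17, 21, 22, 29, 32, 33, 37, 39, 40]

Final merged array: [5, 13, 17, 21, 22, 29, 32, 33, 37, 39, 40]
Total comparisons: 10

The merged array is [5, 13, 17, 21, 22, 29, 32, 33, 37, 39, 40], requiring 10 comparisons. The merge step runs in O(n) time where n is the total number of elements.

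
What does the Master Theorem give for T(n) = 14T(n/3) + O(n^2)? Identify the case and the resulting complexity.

Master Theorem for T(n) = 14T(n/3) + O(n^2):

a = 14, b = 3, c = 2
log_b(a) = log_3(14) = 2.4022

Case 1: c = 2 < log_3(14) = 2.4022
T(n) = O(n^(log_3 14))

For T(n) = 14T(n/3) + O(n^2): log_3(14) = 2.4022. This is Case 1 of the Master Theorem (c < log_b(a), work dominated by leaves), giving O(n^(log_3 14)).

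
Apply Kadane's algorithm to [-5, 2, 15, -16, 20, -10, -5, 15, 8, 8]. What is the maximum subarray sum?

Using Kadane's algorithm on [-5, 2, 15, -16, 20, -10, -5, 15, 8, 8]:

Scanning through the array:
Position 1 (value 2): max_ending_here = 2, max_so_far = 2
Position 2 (value 15): max_ending_here = 17, max_so_far = 17
Position 3 (value -16): max_ending_here = 1, max_so_far = 17
Position 4 (value 20): max_ending_here = 21, max_so_far = 21
Position 5 (value -10): max_ending_here = 11, max_so_far = 21
Position 6 (value -5): max_ending_here = 6, max_so_far = 21
Position 7 (value 15): max_ending_here = 21, max_so_far = 21
Position 8 (value 8): max_ending_here = 29, max_so_far = 29
Position 9 (value 8): max_ending_here = 37, max_so_far = 37

Maximum subarray: [2, 15, -16, 20, -10, -5, 15, 8, 8]
Maximum sum: 37

The maximum subarray is [2, 15, -16, 20, -10, -5, 15, 8, 8] with sum 37. This subarray runs from index 1 to index 9.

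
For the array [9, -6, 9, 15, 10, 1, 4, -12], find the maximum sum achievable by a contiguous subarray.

Using Kadane's algorithm on [9, -6, 9, 15, 10, 1, 4, -12]:

Scanning through the array:
Position 1 (value -6): max_ending_here = 3, max_so_far = 9
Position 2 (value 9): max_ending_here = 12, max_so_far = 12
Position 3 (value 15): max_ending_here = 27, max_so_far = 27
Position 4 (value 10): max_ending_here = 37, max_so_far = 37
Position 5 (value 1): max_ending_here = 38, max_so_far = 38
Position 6 (value 4): max_ending_here = 42, max_so_far = 42
Position 7 (value -12): max_ending_here = 30, max_so_far = 42

Maximum subarray: [9, -6, 9, 15, 10, 1, 4]
Maximum sum: 42

The maximum subarray is [9, -6, 9, 15, 10, 1, 4] with sum 42. This subarray runs from index 0 to index 6.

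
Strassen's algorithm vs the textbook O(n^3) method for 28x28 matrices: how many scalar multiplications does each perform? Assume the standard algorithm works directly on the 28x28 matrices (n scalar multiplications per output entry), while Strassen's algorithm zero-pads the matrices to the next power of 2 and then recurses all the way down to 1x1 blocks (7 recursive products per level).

Matrix multiplication for 28x28 matrices:

Strassen's algorithm requires power-of-2 dimensions. Pad 28x28 to 32x32 (next power of 2).

Standard algorithm: 28^3 = 21952 multiplications
Strassen's algorithm: 7^(log2(32)) = 7^5 = 16807 multiplications
Savings: 21952 - 16807 = 5145 multiplications

Standard: 21952 multiplications (28^3). Strassen: 16807 multiplications (7^5, after padding to 32x32). Strassen reduces 8 recursive multiplications to 7 at each level.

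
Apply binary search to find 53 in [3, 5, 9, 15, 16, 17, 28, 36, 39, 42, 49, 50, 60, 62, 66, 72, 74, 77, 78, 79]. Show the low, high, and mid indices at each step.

Binary search for 53 in [3, 5, 9, 15, 16, 17, 28, 36, 39, 42, 49, 50, 60, 62, 66, 72, 74, 77, 78, 79]:

lo=0, hi=19, mid=9, arr[mid]=42 -> 42 < 53, search right half
lo=10, hi=19, mid=14, arr[mid]=66 -> 66 > 53, search left half
lo=10, hi=13, mid=11, arr[mid]=50 -> 50 < 53, search right half
lo=12, hi=13, mid=12, arr[mid]=60 -> 60 > 53, search left half
lo=12 > hi=11, target 53 not found

Binary search determines that 53 is not in the array after 4 comparisons. The search space was exhausted without finding the target.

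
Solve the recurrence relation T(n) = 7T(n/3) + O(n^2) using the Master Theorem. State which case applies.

Master Theorem for T(n) = 7T(n/3) + O(n^2):

a = 7, b = 3, c = 2
log_b(a) = log_3(7) = 1.7712

Case 3: c = 2 > log_3(7) = 1.7712
T(n) = O(n^2) = O(n^2)

For T(n) = 7T(n/3) + O(n^2): log_3(7) = 1.7712. This is Case 3 of the Master Theorem (c > log_b(a), work dominated by root), giving O(n^2).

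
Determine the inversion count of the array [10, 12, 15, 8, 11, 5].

Finding inversions in [10, 12, 15, 8, 11, 5]:

(0, 3): arr[0]=10 > arr[3]=8
(0, 5): arr[0]=10 > arr[5]=5
(1, 3): arr[1]=12 > arr[3]=8
(1, 4): arr[1]=12 > arr[4]=11
(1, 5): arr[1]=12 > arr[5]=5
(2, 3): arr[2]=15 > arr[3]=8
(2, 4): arr[2]=15 > arr[4]=11
(2, 5): arr[2]=15 > arr[5]=5
(3, 5): arr[3]=8 > arr[5]=5
(4, 5): arr[4]=11 > arr[5]=5

Total inversions: 10

The array has 10 inversion(s): (0,3), (0,5), (1,3), (1,4), (1,5), (2,3), (2,4), (2,5), (3,5), (4,5). Each pair (i,j) satisfies i < j and arr[i] > arr[j].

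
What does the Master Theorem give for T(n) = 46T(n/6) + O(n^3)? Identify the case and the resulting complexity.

Master Theorem for T(n) = 46T(n/6) + O(n^3):

a = 46, b = 6, c = 3
log_b(a) = log_6(46) = 2.1368

Case 3: c = 3 > log_6(46) = 2.1368
T(n) = O(n^3) = O(n^3)

For T(n) = 46T(n/6) + O(n^3): log_6(46) = 2.1368. This is Case 3 of the Master Theorem (c > log_b(a), work dominated by root), giving O(n^3).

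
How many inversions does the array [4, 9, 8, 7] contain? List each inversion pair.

Finding inversions in [4, 9, 8, 7]:

(1, 2): arr[1]=9 > arr[2]=8
(1, 3): arr[1]=9 > arr[3]=7
(2, 3): arr[2]=8 > arr[3]=7

Total inversions: 3

The array has 3 inversion(s): (1,2), (1,3), (2,3). Each pair (i,j) satisfies i < j and arr[i] > arr[j].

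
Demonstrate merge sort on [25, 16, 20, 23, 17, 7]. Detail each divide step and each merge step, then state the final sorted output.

Merge sort trace:

Split: [25, 16, 20, 23, 17, 7] -> [25, 16, 20] and [23, 17, 7]
  Split: [25, 16, 20] -> [25] and [16, 20]
    Split: [16, 20] -> [16] and [20]
    Merge: [16] + [20] -> [16, 20]
  Merge: [25] + [16, 20] -> [16, 20, 25]
  Split: [23, 17, 7] -> [23] and [17, 7]
    Split: [17, 7] -> [17] and [7]
    Merge: [17] + [7] -> [7, 17]
  Merge: [23] + [7, 17] -> [7, 17, 23]
Merge: [16, 20, 25] + [7, 17, 23] -> [7, 16, 17, 20, 23, 25]

Final sorted array: [7, 16, 17, 20, 23, 25]

The merge sort proceeds by recursively splitting the array and merging sorted halves.
After all merges, the sorted array is [7, 16, 17, 20, 23, 25].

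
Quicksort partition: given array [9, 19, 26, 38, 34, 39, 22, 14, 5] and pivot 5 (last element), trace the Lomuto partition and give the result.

Lomuto partition with pivot = 5:

Initial array: [9, 19, 26, 38, 34, 39, 22, 14, 5]

arr[0]=9 > 5: no swap
arr[1]=19 > 5: no swap
arr[2]=26 > 5: no swap
arr[3]=38 > 5: no swap
arr[4]=34 > 5: no swap
arr[5]=39 > 5: no swap
arr[6]=22 > 5: no swap
arr[7]=14 > 5: no swap

Place pivot at position 0: [5, 19, 26, 38, 34, 39, 22, 14, 9]
Pivot position: 0

After partitioning with pivot 5, the array becomes [5, 19, 26, 38, 34, 39, 22, 14, 9]. The pivot is placed at index 0. All elements to the left of the pivot are <= 5, and all elements to the right are > 5.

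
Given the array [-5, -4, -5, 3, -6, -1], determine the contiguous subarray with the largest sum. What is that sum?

Using Kadane's algorithm on [-5, -4, -5, 3, -6, -1]:

Scanning through the array:
Position 1 (value -4): max_ending_here = -4, max_so_far = -4
Position 2 (value -5): max_ending_here = -5, max_so_far = -4
Position 3 (value 3): max_ending_here = 3, max_so_far = 3
Position 4 (value -6): max_ending_here = -3, max_so_far = 3
Position 5 (value -1): max_ending_here = -1, max_so_far = 3

Maximum subarray: [3]
Maximum sum: 3

The maximum subarray is [3] with sum 3. This subarray runs from index 3 to index 3.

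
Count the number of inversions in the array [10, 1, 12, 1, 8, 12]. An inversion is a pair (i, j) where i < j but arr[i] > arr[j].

Finding inversions in [10, 1, 12, 1, 8, 12]:

(0, 1): arr[0]=10 > arr[1]=1
(0, 3): arr[0]=10 > arr[3]=1
(0, 4): arr[0]=10 > arr[4]=8
(2, 3): arr[2]=12 > arr[3]=1
(2, 4): arr[2]=12 > arr[4]=8

Total inversions: 5

The array has 5 inversion(s): (0,1), (0,3), (0,4), (2,3), (2,4). Each pair (i,j) satisfies i < j and arr[i] > arr[j].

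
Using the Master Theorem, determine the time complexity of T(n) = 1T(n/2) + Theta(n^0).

Master Theorem for T(n) = 1T(n/2) + O(n^0):

a = 1, b = 2, c = 0
log_b(a) = log_2(1) = 0.0000

Case 2: c = 0 = log_2(1) = 0.0000
T(n) = O(n^0 log n) = O(log n)

For T(n) = 1T(n/2) + O(n^0): log_2(1) = 0.0000. This is Case 2 of the Master Theorem (c = log_b(a), equal work at all levels), giving O(log n).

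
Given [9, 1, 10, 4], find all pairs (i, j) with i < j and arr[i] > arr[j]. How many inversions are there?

Finding inversions in [9, 1, 10, 4]:

(0, 1): arr[0]=9 > arr[1]=1
(0, 3): arr[0]=9 > arr[3]=4
(2, 3): arr[2]=10 > arr[3]=4

Total inversions: 3

The array has 3 inversion(s): (0,1), (0,3), (2,3). Each pair (i,j) satisfies i < j and arr[i] > arr[j].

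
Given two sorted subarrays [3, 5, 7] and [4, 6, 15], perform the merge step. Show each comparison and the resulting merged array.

Merging process:

Compare 3 vs 4: take 3 from left. Merged: [3]
Compare 5 vs 4: take 4 from right. Merged: [3, 4]
Compare 5 vs 6: take 5 from left. Merged: [3, 4, 5]
Compare 7 vs 6: take 6 from right. Merged: [3, 4, 5, 6]
Compare 7 vs 15: take 7 from left. Merged: [3, 4, 5, 6, 7]
Append remaining from right: [15]. Merged: [3, 4, 5, 6, 7, 15]

Final merged array: [3, 4, 5, 6, 7, 15]
Total comparisons: 5

The merged array is [3, 4, 5, 6, 7, 15], requiring 5 comparisons. The merge step runs in O(n) time where n is the total number of elements.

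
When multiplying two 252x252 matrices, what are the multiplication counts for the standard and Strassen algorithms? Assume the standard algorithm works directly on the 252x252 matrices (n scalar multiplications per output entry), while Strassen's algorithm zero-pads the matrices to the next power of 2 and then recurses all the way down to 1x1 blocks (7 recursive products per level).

Matrix multiplication for 252x252 matrices:

Strassen's algorithm requires power-of-2 dimensions. Pad 252x252 to 256x256 (next power of 2).

Standard algorithm: 252^3 = 16003008 multiplications
Strassen's algorithm: 7^(log2(256)) = 7^8 = 5764801 multiplications
Savings: 16003008 - 5764801 = 10238207 multiplications

Standard: 16003008 multiplications (252^3). Strassen: 5764801 multiplications (7^8, after padding to 256x256). Strassen reduces 8 recursive multiplications to 7 at each level.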